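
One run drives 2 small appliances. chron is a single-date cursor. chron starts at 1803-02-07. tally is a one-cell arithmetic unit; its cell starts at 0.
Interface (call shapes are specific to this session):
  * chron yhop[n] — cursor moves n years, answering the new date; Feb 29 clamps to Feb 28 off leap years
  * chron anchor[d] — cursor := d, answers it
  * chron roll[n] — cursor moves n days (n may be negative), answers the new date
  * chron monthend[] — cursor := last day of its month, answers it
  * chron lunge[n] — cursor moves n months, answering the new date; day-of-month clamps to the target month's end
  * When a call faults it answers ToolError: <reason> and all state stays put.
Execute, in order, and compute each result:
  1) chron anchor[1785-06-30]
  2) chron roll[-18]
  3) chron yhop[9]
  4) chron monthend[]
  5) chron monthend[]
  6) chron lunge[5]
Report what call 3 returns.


~$ chron anchor d: 1785-06-30
[out] 1785-06-30
~$ chron roll n: -18
[out] 1785-06-12
~$ chron yhop n: 9
[out] 1794-06-12
~$ chron monthend
[out] 1794-06-30
~$ chron monthend
[out] 1794-06-30
~$ chron lunge n: 5
[out] 1794-11-30

Answer: 1794-06-12


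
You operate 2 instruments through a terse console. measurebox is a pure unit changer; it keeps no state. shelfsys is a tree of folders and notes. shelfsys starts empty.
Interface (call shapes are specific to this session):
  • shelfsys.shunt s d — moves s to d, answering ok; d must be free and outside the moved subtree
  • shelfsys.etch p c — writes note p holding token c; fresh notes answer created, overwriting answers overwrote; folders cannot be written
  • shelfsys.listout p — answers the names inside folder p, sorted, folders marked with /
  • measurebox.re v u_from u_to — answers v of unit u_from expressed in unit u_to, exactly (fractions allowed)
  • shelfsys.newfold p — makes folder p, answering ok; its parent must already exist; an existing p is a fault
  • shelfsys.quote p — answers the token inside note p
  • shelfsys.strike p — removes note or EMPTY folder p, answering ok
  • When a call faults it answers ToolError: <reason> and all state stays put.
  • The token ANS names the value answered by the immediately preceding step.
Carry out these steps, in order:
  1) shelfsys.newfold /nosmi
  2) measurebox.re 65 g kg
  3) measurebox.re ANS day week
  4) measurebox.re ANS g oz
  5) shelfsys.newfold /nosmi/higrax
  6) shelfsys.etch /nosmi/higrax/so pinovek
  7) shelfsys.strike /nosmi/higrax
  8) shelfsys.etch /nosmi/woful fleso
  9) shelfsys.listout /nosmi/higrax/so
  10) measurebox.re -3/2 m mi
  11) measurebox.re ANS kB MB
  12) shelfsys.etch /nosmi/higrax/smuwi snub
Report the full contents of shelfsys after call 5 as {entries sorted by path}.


Answer: {nosmi/, nosmi/higrax/}

Derivation:
% shelfsys.newfold p→/nosmi
[out] ok
% measurebox.re v→65 u_from→g u_to→kg
[out] 13/200
% measurebox.re v→ANS u_from→day u_to→week
[out] 13/1400
% measurebox.re v→ANS u_from→g u_to→oz
[out] 104000/317514659
% shelfsys.newfold p→/nosmi/higrax
[out] ok
% shelfsys.etch p→/nosmi/higrax/so c→pinovek
[out] created
% shelfsys.strike p→/nosmi/higrax
[out] ToolError: not empty
% shelfsys.etch p→/nosmi/woful c→fleso
[out] created
% shelfsys.listout p→/nosmi/higrax/so
[out] ToolError: not a directory
% measurebox.re v→-3/2 u_from→m u_to→mi
[out] -125/134112
% measurebox.re v→ANS u_from→kB u_to→MB
[out] -1/1072896
% shelfsys.etch p→/nosmi/higrax/smuwi c→snub
[out] created


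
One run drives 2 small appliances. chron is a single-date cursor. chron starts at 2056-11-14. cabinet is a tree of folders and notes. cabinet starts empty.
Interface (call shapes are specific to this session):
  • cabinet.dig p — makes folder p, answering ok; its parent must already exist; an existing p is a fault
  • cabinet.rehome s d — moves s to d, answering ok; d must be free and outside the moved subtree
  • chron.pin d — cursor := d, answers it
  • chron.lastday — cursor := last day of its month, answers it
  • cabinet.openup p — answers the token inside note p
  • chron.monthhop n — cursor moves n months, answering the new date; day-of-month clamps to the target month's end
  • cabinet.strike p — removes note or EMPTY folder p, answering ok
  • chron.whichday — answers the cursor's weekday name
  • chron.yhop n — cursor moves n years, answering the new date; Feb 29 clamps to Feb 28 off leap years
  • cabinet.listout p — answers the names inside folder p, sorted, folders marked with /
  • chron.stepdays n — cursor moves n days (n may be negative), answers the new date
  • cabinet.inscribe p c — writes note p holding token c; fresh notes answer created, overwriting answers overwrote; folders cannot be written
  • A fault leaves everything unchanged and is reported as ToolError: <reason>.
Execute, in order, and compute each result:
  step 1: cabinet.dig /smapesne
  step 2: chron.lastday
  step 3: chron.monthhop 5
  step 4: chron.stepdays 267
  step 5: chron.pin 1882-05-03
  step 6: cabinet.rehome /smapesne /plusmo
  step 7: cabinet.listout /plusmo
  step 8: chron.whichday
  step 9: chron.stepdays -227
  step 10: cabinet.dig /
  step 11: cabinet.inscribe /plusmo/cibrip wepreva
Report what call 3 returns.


==> cabinet.dig(p='/smapesne')
<== ok
==> chron.lastday()
<== 2056-11-30
==> chron.monthhop(n='5')
<== 2057-04-30
==> chron.stepdays(n='267')
<== 2058-01-22
==> chron.pin(d='1882-05-03')
<== 1882-05-03
==> cabinet.rehome(s='/smapesne', d='/plusmo')
<== ok
==> cabinet.listout(p='/plusmo')
<== []
==> chron.whichday()
<== Wednesday
==> chron.stepdays(n='-227')
<== 1881-09-18
==> cabinet.dig(p='/')
<== ToolError: exists
==> cabinet.inscribe(p='/plusmo/cibrip', c='wepreva')
<== created

Answer: 2057-04-30


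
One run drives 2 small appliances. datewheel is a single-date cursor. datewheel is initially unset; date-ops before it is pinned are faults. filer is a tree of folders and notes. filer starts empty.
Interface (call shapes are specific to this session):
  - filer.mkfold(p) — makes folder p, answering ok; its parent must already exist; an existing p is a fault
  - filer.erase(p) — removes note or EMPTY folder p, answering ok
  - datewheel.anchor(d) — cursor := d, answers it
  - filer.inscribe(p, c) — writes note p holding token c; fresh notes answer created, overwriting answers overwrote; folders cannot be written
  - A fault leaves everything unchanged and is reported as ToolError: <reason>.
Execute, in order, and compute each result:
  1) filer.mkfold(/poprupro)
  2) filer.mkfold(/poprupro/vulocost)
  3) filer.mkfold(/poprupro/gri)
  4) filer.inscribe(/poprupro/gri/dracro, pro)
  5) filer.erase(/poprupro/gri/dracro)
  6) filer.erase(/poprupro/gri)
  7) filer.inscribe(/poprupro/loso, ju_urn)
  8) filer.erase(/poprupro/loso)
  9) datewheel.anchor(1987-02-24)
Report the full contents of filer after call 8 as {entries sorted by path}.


Step: mkfold[/poprupro]
Result: ok
Step: mkfold[/poprupro/vulocost]
Result: ok
Step: mkfold[/poprupro/gri]
Result: ok
Step: inscribe[/poprupro/gri/dracro; pro]
Result: created
Step: erase[/poprupro/gri/dracro]
Result: ok
Step: erase[/poprupro/gri]
Result: ok
Step: inscribe[/poprupro/loso; ju_urn]
Result: created
Step: erase[/poprupro/loso]
Result: ok
Step: anchor[1987-02-24]
Result: 1987-02-24

Answer: {poprupro/, poprupro/vulocost/}


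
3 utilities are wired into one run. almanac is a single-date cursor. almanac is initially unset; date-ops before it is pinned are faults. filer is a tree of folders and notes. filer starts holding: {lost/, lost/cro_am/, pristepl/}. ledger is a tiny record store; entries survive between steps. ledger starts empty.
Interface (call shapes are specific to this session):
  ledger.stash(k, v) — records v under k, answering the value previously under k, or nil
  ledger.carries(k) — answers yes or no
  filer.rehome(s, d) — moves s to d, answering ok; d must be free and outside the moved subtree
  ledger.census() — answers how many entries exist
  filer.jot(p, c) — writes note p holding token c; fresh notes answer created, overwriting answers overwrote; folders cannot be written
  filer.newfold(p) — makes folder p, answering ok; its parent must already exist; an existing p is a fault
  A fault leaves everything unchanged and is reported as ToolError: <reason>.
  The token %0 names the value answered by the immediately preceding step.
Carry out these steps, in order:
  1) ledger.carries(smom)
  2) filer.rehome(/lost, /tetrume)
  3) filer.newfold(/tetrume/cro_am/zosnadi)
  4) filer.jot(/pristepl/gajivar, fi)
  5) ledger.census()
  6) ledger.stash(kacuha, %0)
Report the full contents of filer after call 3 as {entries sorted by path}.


Answer: {pristepl/, tetrume/, tetrume/cro_am/, tetrume/cro_am/zosnadi/}

Derivation:
~$ ledger.carries smom
:: no
~$ filer.rehome /lost /tetrume
:: ok
~$ filer.newfold /tetrume/cro_am/zosnadi
:: ok
~$ filer.jot /pristepl/gajivar fi
:: created
~$ ledger.census
:: 0
~$ ledger.stash kacuha %0
:: nil


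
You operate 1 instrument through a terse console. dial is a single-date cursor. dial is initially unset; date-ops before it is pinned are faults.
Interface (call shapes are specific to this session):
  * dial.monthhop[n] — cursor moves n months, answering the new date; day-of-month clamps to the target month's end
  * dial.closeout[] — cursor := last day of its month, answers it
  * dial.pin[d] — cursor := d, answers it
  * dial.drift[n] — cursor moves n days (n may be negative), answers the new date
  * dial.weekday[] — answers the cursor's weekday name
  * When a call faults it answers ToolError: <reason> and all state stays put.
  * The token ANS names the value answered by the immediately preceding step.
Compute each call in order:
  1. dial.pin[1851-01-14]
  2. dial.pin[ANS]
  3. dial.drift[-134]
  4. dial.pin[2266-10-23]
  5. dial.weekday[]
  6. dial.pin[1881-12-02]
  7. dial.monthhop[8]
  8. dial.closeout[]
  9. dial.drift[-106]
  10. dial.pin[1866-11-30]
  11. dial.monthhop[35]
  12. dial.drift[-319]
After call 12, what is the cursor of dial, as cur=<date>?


! dial.pin(d='1851-01-14') == 1851-01-14
! dial.pin(d='ANS') == 1851-01-14
! dial.drift(n='-134') == 1850-09-02
! dial.pin(d='2266-10-23') == 2266-10-23
! dial.weekday() == Tuesday
! dial.pin(d='1881-12-02') == 1881-12-02
! dial.monthhop(n='8') == 1882-08-02
! dial.closeout() == 1882-08-31
! dial.drift(n='-106') == 1882-05-17
! dial.pin(d='1866-11-30') == 1866-11-30
! dial.monthhop(n='35') == 1869-10-30
! dial.drift(n='-319') == 1868-12-15

Answer: cur=1868-12-15


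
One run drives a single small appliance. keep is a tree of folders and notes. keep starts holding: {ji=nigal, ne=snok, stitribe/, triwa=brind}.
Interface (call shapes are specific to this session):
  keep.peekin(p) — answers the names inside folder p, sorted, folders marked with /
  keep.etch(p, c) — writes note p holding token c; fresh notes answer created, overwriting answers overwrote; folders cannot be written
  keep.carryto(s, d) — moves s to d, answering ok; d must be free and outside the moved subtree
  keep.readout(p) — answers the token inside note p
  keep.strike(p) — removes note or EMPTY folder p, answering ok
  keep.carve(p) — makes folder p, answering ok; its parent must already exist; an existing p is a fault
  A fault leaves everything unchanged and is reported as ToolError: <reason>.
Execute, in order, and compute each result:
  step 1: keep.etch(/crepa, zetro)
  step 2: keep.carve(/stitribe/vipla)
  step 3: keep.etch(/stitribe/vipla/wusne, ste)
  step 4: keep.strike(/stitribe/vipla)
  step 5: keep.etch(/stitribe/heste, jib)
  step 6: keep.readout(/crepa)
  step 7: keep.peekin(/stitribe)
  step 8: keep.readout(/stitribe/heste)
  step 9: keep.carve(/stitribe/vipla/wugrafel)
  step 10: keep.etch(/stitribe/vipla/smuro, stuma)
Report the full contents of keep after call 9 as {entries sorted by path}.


Answer: {crepa=zetro, ji=nigal, ne=snok, stitribe/, stitribe/heste=jib, stitribe/vipla/, stitribe/vipla/wugrafel/, stitribe/vipla/wusne=ste, triwa=brind}

Derivation:
Calling keep.etch on /crepa, zetro, — result: created.
Then keep.carve on /stitribe/vipla, — result: ok.
Now I run keep.etch on /stitribe/vipla/wusne, ste, yielding created.
Now I run keep.strike on /stitribe/vipla, → ToolError: not empty.
Then keep.etch on /stitribe/heste, jib, → created.
I use keep.readout on /crepa, which returns zetro.
I invoke keep.peekin on /stitribe, — result: [heste, vipla/].
I invoke keep.readout on /stitribe/heste, which returns jib.
I use keep.carve on /stitribe/vipla/wugrafel, which returns ok.
Using keep.etch on /stitribe/vipla/smuro, stuma: created.


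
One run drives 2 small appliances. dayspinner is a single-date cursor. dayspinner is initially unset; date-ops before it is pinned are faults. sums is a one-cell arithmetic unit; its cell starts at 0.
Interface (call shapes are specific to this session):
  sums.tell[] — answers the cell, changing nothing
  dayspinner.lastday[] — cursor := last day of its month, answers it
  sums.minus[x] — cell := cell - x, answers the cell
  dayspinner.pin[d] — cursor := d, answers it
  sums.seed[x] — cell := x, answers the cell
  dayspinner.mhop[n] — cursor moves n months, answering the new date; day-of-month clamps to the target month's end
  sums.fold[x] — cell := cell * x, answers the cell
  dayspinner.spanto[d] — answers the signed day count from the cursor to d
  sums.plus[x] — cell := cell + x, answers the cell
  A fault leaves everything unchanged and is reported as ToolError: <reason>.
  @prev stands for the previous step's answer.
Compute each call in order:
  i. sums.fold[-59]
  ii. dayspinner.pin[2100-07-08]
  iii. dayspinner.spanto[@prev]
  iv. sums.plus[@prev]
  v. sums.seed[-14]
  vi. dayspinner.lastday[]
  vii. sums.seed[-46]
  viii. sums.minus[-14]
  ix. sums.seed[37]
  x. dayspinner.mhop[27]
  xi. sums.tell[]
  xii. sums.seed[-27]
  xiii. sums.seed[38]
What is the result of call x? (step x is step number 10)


% sums.fold x=-59
:: 0
% dayspinner.pin d=2100-07-08
:: 2100-07-08
% dayspinner.spanto d=@prev
:: 0
% sums.plus x=@prev
:: 0
% sums.seed x=-14
:: -14
% dayspinner.lastday
:: 2100-07-31
% sums.seed x=-46
:: -46
% sums.minus x=-14
:: -32
% sums.seed x=37
:: 37
% dayspinner.mhop n=27
:: 2102-10-31
% sums.tell
:: 37
% sums.seed x=-27
:: -27
% sums.seed x=38
:: 38

Answer: 2102-10-31


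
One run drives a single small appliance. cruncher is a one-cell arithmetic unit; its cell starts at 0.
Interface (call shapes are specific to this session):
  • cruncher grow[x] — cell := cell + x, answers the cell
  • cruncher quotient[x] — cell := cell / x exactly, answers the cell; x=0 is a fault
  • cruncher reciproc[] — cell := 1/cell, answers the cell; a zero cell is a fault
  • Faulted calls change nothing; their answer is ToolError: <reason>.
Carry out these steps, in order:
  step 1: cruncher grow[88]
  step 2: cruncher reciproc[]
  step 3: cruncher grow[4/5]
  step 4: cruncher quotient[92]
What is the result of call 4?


>>> cruncher grow x='88'
:: 88
>>> cruncher reciproc
:: 1/88
>>> cruncher grow x='4/5'
:: 357/440
>>> cruncher quotient x='92'
:: 357/40480

Answer: 357/40480


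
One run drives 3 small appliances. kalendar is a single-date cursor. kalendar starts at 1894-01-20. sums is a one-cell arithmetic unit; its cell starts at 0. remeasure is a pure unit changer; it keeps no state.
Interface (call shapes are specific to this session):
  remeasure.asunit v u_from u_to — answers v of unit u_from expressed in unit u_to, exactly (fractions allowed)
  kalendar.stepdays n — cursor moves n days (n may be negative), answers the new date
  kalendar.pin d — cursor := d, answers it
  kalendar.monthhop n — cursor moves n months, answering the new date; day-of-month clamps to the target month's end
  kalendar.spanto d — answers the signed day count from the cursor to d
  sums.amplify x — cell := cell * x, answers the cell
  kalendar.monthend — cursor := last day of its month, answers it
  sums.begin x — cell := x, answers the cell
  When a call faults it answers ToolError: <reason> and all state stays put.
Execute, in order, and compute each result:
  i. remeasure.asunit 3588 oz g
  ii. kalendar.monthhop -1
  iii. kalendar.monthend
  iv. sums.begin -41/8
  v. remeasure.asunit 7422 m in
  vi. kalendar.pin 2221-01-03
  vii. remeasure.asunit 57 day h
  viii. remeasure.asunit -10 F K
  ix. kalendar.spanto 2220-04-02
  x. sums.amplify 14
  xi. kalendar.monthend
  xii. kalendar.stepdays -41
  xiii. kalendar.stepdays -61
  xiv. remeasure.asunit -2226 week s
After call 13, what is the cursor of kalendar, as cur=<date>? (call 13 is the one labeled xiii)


Answer: cur=2220-10-21

Derivation:
·→ remeasure.asunit(v='3588', u_from='oz', u_to='g')
·← 40687235589/400000
·→ kalendar.monthhop(n='-1')
·← 1893-12-20
·→ kalendar.monthend()
·← 1893-12-31
·→ sums.begin(x='-41/8')
·← -41/8
·→ remeasure.asunit(v='7422', u_from='m', u_to='in')
·← 37110000/127
·→ kalendar.pin(d='2221-01-03')
·← 2221-01-03
·→ remeasure.asunit(v='57', u_from='day', u_to='h')
·← 1368
·→ remeasure.asunit(v='-10', u_from='F', u_to='K')
·← 14989/60
·→ kalendar.spanto(d='2220-04-02')
·← -276
·→ sums.amplify(x='14')
·← -287/4
·→ kalendar.monthend()
·← 2221-01-31
·→ kalendar.stepdays(n='-41')
·← 2220-12-21
·→ kalendar.stepdays(n='-61')
·← 2220-10-21
·→ remeasure.asunit(v='-2226', u_from='week', u_to='s')
·← -1346284800


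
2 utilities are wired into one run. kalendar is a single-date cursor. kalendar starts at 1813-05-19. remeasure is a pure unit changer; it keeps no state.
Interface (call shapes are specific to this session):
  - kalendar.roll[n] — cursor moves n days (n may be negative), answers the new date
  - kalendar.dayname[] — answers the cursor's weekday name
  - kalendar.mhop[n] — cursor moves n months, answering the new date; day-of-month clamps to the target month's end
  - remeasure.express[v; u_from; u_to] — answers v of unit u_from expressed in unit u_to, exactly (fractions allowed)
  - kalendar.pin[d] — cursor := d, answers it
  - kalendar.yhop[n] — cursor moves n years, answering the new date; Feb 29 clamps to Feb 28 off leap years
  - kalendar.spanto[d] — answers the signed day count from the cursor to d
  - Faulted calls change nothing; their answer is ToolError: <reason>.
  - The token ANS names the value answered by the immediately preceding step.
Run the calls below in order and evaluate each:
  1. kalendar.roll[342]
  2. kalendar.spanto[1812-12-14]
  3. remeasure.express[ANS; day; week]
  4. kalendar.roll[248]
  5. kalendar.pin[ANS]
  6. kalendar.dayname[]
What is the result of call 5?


==> kalendar.roll(n: 342)
<== 1814-04-26
==> kalendar.spanto(d: 1812-12-14)
<== -498
==> remeasure.express(v: ANS, u_from: day, u_to: week)
<== -498/7
==> kalendar.roll(n: 248)
<== 1814-12-30
==> kalendar.pin(d: ANS)
<== 1814-12-30
==> kalendar.dayname()
<== Friday

Answer: 1814-12-30


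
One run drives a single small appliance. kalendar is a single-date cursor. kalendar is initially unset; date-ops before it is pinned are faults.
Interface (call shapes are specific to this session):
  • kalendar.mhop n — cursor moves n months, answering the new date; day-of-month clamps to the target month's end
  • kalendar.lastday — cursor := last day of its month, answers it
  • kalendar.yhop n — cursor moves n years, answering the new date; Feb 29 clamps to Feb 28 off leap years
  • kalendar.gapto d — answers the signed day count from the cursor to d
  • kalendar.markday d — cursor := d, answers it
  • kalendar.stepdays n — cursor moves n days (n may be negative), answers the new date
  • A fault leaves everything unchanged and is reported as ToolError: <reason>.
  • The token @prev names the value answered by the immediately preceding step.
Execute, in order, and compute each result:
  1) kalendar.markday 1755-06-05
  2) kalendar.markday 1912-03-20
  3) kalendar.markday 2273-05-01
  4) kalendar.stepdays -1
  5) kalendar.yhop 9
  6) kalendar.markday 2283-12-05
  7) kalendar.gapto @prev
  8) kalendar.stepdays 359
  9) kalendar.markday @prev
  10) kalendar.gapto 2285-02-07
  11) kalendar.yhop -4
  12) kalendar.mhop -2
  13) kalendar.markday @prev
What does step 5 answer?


% 1. kalendar.markday(d=1755-06-05) ~> 1755-06-05
% 2. kalendar.markday(d=1912-03-20) ~> 1912-03-20
% 3. kalendar.markday(d=2273-05-01) ~> 2273-05-01
% 4. kalendar.stepdays(n=-1) ~> 2273-04-30
% 5. kalendar.yhop(n=9) ~> 2282-04-30
% 6. kalendar.markday(d=2283-12-05) ~> 2283-12-05
% 7. kalendar.gapto(d=@prev) ~> 0
% 8. kalendar.stepdays(n=359) ~> 2284-11-28
% 9. kalendar.markday(d=@prev) ~> 2284-11-28
% 10. kalendar.gapto(d=2285-02-07) ~> 71
% 11. kalendar.yhop(n=-4) ~> 2280-11-28
% 12. kalendar.mhop(n=-2) ~> 2280-09-28
% 13. kalendar.markday(d=@prev) ~> 2280-09-28

Answer: 2282-04-30


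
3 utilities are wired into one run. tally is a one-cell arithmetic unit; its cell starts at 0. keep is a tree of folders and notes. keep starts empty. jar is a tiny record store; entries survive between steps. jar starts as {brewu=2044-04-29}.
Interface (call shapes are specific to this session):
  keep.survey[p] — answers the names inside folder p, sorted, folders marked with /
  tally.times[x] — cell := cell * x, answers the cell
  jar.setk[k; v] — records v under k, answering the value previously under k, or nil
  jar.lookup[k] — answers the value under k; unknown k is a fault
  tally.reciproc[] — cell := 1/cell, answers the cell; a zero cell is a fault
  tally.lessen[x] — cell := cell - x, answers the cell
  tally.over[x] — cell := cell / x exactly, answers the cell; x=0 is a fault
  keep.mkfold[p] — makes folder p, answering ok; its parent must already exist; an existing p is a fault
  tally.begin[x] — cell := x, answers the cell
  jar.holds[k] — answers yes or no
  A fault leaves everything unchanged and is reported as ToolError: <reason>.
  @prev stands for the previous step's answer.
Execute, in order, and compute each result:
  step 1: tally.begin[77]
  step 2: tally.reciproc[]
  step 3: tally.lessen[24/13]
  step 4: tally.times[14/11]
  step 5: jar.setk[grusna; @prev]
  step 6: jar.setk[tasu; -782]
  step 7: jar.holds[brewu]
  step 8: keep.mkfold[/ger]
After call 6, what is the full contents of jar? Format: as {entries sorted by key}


I use tally.begin on x→77, which returns 77.
Next I call tally.reciproc(), and observe 1/77.
Now I run tally.lessen on x→24/13, giving -1835/1001.
I try tally.times on x→14/11, and see -3670/1573.
Invoking jar.setk on k→grusna, v→@prev, and see nil.
I call jar.setk on k→tasu, v→-782, which returns nil.
I call jar.holds on k→brewu, and see yes.
Invoking keep.mkfold on p→/ger, giving ok.

Answer: {brewu=2044-04-29, grusna=-3670/1573, tasu=-782}


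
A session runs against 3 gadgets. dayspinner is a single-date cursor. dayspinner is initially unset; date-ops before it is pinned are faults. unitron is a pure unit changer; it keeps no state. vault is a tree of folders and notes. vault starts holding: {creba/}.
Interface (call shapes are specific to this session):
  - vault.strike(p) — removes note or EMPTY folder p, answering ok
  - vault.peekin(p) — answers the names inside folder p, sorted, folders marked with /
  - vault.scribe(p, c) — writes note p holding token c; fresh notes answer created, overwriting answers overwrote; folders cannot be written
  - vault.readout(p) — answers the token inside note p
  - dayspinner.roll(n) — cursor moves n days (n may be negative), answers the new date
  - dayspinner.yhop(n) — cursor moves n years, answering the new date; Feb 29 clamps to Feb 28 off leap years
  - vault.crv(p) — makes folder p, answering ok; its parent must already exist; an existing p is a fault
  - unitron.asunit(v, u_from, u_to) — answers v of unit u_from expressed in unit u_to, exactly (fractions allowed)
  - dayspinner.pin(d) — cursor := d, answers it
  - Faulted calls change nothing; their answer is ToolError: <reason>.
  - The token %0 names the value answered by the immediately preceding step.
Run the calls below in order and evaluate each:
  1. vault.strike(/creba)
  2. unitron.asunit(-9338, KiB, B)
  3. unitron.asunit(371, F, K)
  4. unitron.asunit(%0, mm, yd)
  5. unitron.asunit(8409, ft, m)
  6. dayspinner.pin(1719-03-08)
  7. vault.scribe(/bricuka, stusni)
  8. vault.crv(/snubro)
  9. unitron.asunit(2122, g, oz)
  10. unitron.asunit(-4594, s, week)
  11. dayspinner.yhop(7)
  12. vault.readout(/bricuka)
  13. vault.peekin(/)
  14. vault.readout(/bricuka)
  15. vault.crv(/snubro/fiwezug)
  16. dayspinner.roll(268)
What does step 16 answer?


Answer: 1726-12-01

Derivation:
;; 1. vault.strike(p→/creba) => ok
;; 2. unitron.asunit(v→-9338, u_from→KiB, u_to→B) => -9562112
;; 3. unitron.asunit(v→371, u_from→F, u_to→K) => 27689/60
;; 4. unitron.asunit(v→%0, u_from→mm, u_to→yd) => 27689/54864
;; 5. unitron.asunit(v→8409, u_from→ft, u_to→m) => 3203829/1250
;; 6. dayspinner.pin(d→1719-03-08) => 1719-03-08
;; 7. vault.scribe(p→/bricuka, c→stusni) => created
;; 8. vault.crv(p→/snubro) => ok
;; 9. unitron.asunit(v→2122, u_from→g, u_to→oz) => 3395200000/45359237
;; 10. unitron.asunit(v→-4594, u_from→s, u_to→week) => -2297/302400
;; 11. dayspinner.yhop(n→7) => 1726-03-08
;; 12. vault.readout(p→/bricuka) => stusni
;; 13. vault.peekin(p→/) => [bricuka, snubro/]
;; 14. vault.readout(p→/bricuka) => stusni
;; 15. vault.crv(p→/snubro/fiwezug) => ok
;; 16. dayspinner.roll(n→268) => 1726-12-01


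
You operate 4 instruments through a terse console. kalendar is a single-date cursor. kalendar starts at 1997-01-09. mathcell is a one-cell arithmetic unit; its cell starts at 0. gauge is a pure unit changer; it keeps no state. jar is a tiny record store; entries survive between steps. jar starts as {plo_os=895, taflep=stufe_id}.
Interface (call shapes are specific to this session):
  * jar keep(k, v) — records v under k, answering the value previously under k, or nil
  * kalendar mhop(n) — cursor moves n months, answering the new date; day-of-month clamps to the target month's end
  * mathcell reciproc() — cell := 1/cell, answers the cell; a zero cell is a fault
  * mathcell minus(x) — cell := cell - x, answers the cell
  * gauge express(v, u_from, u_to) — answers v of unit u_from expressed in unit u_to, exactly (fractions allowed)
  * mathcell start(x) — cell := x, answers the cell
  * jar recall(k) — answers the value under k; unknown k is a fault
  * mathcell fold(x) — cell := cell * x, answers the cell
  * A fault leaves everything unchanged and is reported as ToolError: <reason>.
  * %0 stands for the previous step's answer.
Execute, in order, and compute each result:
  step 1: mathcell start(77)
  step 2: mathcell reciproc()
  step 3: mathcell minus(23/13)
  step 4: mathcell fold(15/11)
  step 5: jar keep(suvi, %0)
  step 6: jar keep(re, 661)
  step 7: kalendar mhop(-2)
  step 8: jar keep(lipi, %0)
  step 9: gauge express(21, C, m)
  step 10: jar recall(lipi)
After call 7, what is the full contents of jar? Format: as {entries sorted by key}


→ mathcell start(77)
← 77
→ mathcell reciproc()
← 1/77
→ mathcell minus(23/13)
← -1758/1001
→ mathcell fold(15/11)
← -26370/11011
→ jar keep(suvi, %0)
← nil
→ jar keep(re, 661)
← nil
→ kalendar mhop(-2)
← 1996-11-09
→ jar keep(lipi, %0)
← nil
→ gauge express(21, C, m)
← ToolError: incompatible units
→ jar recall(lipi)
← 1996-11-09

Answer: {plo_os=895, re=661, suvi=-26370/11011, taflep=stufe_id}


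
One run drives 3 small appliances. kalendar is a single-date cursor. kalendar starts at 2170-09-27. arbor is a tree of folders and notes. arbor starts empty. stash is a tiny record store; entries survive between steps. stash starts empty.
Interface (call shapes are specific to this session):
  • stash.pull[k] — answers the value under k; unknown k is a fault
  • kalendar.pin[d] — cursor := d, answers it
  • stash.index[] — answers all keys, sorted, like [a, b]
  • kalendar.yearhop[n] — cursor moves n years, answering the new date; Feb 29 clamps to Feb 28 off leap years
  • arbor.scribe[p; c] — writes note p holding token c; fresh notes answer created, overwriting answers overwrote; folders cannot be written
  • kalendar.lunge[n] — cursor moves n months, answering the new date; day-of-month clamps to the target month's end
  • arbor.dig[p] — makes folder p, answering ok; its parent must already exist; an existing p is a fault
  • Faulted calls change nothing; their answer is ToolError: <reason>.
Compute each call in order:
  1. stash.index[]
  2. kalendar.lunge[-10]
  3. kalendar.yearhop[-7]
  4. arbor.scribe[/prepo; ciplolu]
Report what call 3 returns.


Answer: 2162-11-27

Derivation:
// stash.index() -> []
// kalendar.lunge(n=-10) -> 2169-11-27
// kalendar.yearhop(n=-7) -> 2162-11-27
// arbor.scribe(p=/prepo, c=ciplolu) -> created


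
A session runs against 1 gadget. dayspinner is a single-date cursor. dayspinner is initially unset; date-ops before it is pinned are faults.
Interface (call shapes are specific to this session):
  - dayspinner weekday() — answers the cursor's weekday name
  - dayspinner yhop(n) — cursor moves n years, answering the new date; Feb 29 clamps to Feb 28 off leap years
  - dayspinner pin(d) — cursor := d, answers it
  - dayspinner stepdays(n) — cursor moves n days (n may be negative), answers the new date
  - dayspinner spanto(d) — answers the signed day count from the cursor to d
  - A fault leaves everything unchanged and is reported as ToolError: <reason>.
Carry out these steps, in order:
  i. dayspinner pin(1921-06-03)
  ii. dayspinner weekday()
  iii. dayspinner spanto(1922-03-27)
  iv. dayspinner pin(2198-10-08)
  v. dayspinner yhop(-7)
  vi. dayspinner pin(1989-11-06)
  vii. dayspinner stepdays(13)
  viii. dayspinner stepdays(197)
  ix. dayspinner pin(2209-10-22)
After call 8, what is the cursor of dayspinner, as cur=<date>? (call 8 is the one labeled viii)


Answer: cur=1990-06-04

Derivation:
// dayspinner pin(d=1921-06-03) -> 1921-06-03
// dayspinner weekday() -> Friday
// dayspinner spanto(d=1922-03-27) -> 297
// dayspinner pin(d=2198-10-08) -> 2198-10-08
// dayspinner yhop(n=-7) -> 2191-10-08
// dayspinner pin(d=1989-11-06) -> 1989-11-06
// dayspinner stepdays(n=13) -> 1989-11-19
// dayspinner stepdays(n=197) -> 1990-06-04
// dayspinner pin(d=2209-10-22) -> 2209-10-22


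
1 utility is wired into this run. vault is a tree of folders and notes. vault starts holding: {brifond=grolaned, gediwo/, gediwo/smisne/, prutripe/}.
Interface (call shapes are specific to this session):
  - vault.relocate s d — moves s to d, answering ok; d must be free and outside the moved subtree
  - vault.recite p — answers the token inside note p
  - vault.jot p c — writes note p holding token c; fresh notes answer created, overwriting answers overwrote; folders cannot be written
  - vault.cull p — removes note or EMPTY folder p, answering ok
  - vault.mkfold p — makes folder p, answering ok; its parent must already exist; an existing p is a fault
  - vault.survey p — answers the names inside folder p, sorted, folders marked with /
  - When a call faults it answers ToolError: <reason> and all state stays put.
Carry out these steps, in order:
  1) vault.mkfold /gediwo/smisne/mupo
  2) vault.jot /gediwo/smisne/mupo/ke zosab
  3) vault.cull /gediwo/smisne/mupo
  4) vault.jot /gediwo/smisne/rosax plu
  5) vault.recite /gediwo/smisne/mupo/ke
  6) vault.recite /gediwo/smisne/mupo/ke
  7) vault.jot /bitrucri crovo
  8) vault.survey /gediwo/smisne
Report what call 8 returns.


Answer: [mupo/, rosax]

Derivation:
>> mkfold(p='/gediwo/smisne/mupo')
<< ok
>> jot(p='/gediwo/smisne/mupo/ke', c='zosab')
<< created
>> cull(p='/gediwo/smisne/mupo')
<< ToolError: not empty
>> jot(p='/gediwo/smisne/rosax', c='plu')
<< created
>> recite(p='/gediwo/smisne/mupo/ke')
<< zosab
>> recite(p='/gediwo/smisne/mupo/ke')
<< zosab
>> jot(p='/bitrucri', c='crovo')
<< created
>> survey(p='/gediwo/smisne')
<< [mupo/, rosax]


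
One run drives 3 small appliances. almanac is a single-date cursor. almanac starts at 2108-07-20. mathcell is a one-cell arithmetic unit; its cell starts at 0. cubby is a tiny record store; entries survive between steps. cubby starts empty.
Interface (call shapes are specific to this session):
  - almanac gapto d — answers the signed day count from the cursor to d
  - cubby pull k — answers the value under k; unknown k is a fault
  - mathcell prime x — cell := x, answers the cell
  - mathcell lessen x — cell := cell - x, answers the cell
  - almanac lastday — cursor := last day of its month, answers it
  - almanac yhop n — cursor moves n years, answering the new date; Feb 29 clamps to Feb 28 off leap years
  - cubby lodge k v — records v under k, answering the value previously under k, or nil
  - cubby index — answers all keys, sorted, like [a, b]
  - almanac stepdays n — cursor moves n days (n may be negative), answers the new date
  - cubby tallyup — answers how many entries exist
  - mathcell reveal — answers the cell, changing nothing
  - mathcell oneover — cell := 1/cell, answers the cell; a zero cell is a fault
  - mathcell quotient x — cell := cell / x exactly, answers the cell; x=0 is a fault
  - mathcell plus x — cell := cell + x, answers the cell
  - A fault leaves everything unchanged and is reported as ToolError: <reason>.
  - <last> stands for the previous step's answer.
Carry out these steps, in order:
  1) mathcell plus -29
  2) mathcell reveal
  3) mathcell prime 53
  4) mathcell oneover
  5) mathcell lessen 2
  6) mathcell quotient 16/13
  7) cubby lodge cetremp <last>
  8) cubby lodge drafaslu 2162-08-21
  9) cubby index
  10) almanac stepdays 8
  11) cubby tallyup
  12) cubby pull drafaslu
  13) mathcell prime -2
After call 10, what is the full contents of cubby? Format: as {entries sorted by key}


> mathcell plus -29
:: -29
> mathcell reveal
:: -29
> mathcell prime 53
:: 53
> mathcell oneover
:: 1/53
> mathcell lessen 2
:: -105/53
> mathcell quotient 16/13
:: -1365/848
> cubby lodge cetremp <last>
:: nil
> cubby lodge drafaslu 2162-08-21
:: nil
> cubby index
:: [cetremp, drafaslu]
> almanac stepdays 8
:: 2108-07-28
> cubby tallyup
:: 2
> cubby pull drafaslu
:: 2162-08-21
> mathcell prime -2
:: -2

Answer: {cetremp=-1365/848, drafaslu=2162-08-21}


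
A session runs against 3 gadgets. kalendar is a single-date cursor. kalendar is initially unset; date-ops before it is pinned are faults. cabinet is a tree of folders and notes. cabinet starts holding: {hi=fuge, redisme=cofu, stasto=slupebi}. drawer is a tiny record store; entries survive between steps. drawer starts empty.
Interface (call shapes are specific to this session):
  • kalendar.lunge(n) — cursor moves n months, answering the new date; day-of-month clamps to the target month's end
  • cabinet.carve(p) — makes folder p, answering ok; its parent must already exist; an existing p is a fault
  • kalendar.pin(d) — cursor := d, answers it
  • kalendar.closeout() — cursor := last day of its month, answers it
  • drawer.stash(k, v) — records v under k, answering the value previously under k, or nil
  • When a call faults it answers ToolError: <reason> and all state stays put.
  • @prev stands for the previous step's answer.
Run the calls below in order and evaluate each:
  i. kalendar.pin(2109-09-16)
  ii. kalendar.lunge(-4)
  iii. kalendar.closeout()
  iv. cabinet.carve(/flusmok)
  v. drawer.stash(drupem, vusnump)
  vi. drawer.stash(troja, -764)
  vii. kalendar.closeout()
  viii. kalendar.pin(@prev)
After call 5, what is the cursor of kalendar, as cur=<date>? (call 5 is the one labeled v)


Answer: cur=2109-05-31

Derivation:
>> kalendar.pin(d: 2109-09-16)
<< 2109-09-16
>> kalendar.lunge(n: -4)
<< 2109-05-16
>> kalendar.closeout()
<< 2109-05-31
>> cabinet.carve(p: /flusmok)
<< ok
>> drawer.stash(k: drupem, v: vusnump)
<< nil
>> drawer.stash(k: troja, v: -764)
<< nil
>> kalendar.closeout()
<< 2109-05-31
>> kalendar.pin(d: @prev)
<< 2109-05-31


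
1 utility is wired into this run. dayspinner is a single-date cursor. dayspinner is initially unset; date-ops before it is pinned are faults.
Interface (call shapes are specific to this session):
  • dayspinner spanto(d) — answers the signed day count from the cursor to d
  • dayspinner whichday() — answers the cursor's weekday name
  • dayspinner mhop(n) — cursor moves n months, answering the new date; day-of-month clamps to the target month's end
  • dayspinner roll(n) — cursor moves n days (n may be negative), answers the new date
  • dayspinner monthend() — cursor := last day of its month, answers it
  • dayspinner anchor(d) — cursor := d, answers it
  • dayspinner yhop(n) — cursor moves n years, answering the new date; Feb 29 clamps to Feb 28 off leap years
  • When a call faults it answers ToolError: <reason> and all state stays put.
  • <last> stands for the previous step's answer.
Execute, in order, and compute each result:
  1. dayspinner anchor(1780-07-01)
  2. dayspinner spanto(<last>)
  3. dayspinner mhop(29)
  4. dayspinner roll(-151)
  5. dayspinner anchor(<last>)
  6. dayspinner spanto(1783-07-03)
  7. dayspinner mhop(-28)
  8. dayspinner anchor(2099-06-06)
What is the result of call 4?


Step: dayspinner anchor[d: 1780-07-01]
Result: 1780-07-01
Step: dayspinner spanto[d: <last>]
Result: 0
Step: dayspinner mhop[n: 29]
Result: 1782-12-01
Step: dayspinner roll[n: -151]
Result: 1782-07-03
Step: dayspinner anchor[d: <last>]
Result: 1782-07-03
Step: dayspinner spanto[d: 1783-07-03]
Result: 365
Step: dayspinner mhop[n: -28]
Result: 1780-03-03
Step: dayspinner anchor[d: 2099-06-06]
Result: 2099-06-06

Answer: 1782-07-03


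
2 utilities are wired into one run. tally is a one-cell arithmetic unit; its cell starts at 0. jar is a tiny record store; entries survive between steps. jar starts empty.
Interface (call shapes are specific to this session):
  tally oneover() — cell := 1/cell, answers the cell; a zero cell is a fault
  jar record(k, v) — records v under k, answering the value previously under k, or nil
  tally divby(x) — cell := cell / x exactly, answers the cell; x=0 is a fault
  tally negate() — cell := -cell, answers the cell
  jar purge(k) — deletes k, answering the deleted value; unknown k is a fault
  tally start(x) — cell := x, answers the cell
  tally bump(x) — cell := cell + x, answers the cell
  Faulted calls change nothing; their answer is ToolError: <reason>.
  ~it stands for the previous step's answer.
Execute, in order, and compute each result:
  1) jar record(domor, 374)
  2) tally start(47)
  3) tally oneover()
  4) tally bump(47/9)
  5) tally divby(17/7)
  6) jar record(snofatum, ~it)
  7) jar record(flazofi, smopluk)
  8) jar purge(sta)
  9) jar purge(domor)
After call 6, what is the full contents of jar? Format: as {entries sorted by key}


Answer: {domor=374, snofatum=15526/7191}

Derivation:
>> jar record(k=domor, v=374)
<< nil
>> tally start(x=47)
<< 47
>> tally oneover()
<< 1/47
>> tally bump(x=47/9)
<< 2218/423
>> tally divby(x=17/7)
<< 15526/7191
>> jar record(k=snofatum, v=~it)
<< nil
>> jar record(k=flazofi, v=smopluk)
<< nil
>> jar purge(k=sta)
<< ToolError: no such key sta
>> jar purge(k=domor)
<< 374


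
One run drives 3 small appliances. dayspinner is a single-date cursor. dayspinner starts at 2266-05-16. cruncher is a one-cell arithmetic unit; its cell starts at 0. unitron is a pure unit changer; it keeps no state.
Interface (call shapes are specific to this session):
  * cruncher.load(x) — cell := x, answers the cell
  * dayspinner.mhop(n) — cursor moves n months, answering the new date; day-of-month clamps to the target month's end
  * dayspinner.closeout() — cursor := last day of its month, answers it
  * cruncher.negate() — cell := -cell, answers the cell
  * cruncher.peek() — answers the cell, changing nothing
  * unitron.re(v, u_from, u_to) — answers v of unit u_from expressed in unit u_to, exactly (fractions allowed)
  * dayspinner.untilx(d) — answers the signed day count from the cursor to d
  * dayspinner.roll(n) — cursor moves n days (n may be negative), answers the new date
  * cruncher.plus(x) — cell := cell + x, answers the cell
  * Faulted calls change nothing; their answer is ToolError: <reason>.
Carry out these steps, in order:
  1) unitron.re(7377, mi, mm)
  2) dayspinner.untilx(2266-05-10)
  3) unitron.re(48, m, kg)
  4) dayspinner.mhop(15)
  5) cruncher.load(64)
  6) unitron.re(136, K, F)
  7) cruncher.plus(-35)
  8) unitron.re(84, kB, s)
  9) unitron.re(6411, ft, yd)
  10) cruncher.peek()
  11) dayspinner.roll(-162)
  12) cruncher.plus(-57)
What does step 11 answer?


Answer: 2267-03-07

Derivation:
[in] unitron.re v→7377 u_from→mi u_to→mm
:: 11872130688
[in] dayspinner.untilx d→2266-05-10
:: -6
[in] unitron.re v→48 u_from→m u_to→kg
:: ToolError: incompatible units
[in] dayspinner.mhop n→15
:: 2267-08-16
[in] cruncher.load x→64
:: 64
[in] unitron.re v→136 u_from→K u_to→F
:: -21487/100
[in] cruncher.plus x→-35
:: 29
[in] unitron.re v→84 u_from→kB u_to→s
:: ToolError: incompatible units
[in] unitron.re v→6411 u_from→ft u_to→yd
:: 2137
[in] cruncher.peek
:: 29
[in] dayspinner.roll n→-162
:: 2267-03-07
[in] cruncher.plus x→-57
:: -28
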